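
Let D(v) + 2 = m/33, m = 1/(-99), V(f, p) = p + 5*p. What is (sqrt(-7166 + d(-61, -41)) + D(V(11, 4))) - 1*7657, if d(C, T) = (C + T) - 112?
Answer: -25021954/3267 + 6*I*sqrt(205) ≈ -7659.0 + 85.907*I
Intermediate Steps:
V(f, p) = 6*p
m = -1/99 ≈ -0.010101
d(C, T) = -112 + C + T
D(v) = -6535/3267 (D(v) = -2 - 1/99/33 = -2 - 1/99*1/33 = -2 - 1/3267 = -6535/3267)
(sqrt(-7166 + d(-61, -41)) + D(V(11, 4))) - 1*7657 = (sqrt(-7166 + (-112 - 61 - 41)) - 6535/3267) - 1*7657 = (sqrt(-7166 - 214) - 6535/3267) - 7657 = (sqrt(-7380) - 6535/3267) - 7657 = (6*I*sqrt(205) - 6535/3267) - 7657 = (-6535/3267 + 6*I*sqrt(205)) - 7657 = -25021954/3267 + 6*I*sqrt(205)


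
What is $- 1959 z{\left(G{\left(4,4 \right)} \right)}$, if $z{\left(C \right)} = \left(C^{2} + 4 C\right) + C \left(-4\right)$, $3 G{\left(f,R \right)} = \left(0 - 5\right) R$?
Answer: $- \frac{261200}{3} \approx -87067.0$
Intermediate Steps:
$G{\left(f,R \right)} = - \frac{5 R}{3}$ ($G{\left(f,R \right)} = \frac{\left(0 - 5\right) R}{3} = \frac{\left(-5\right) R}{3} = - \frac{5 R}{3}$)
$z{\left(C \right)} = C^{2}$ ($z{\left(C \right)} = \left(C^{2} + 4 C\right) - 4 C = C^{2}$)
$- 1959 z{\left(G{\left(4,4 \right)} \right)} = - 1959 \left(\left(- \frac{5}{3}\right) 4\right)^{2} = - 1959 \left(- \frac{20}{3}\right)^{2} = \left(-1959\right) \frac{400}{9} = - \frac{261200}{3}$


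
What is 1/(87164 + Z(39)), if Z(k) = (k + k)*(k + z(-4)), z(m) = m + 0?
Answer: 1/89894 ≈ 1.1124e-5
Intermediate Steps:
z(m) = m
Z(k) = 2*k*(-4 + k) (Z(k) = (k + k)*(k - 4) = (2*k)*(-4 + k) = 2*k*(-4 + k))
1/(87164 + Z(39)) = 1/(87164 + 2*39*(-4 + 39)) = 1/(87164 + 2*39*35) = 1/(87164 + 2730) = 1/89894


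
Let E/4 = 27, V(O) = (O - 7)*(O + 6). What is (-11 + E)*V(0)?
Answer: -4074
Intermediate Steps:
V(O) = (-7 + O)*(6 + O)
E = 108 (E = 4*27 = 108)
(-11 + E)*V(0) = (-11 + 108)*(-42 + 0² - 1*0) = 97*(-42 + 0 + 0) = 97*(-42) = -4074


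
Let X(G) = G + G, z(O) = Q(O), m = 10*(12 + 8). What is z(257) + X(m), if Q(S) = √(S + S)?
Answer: 400 + √514 ≈ 422.67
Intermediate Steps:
m = 200 (m = 10*20 = 200)
Q(S) = √2*√S (Q(S) = √(2*S) = √2*√S)
z(O) = √2*√O
X(G) = 2*G
z(257) + X(m) = √2*√257 + 2*200 = √514 + 400 = 400 + √514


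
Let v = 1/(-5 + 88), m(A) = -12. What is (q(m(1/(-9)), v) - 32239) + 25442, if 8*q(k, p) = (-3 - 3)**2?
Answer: -13585/2 ≈ -6792.5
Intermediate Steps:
v = 1/83 ≈ 0.012048
q(k, p) = 9/2 (q(k, p) = (-3 - 3)**2/8 = (1/8)*(-6)**2 = (1/8)*36 = 9/2)
(q(m(1/(-9)), v) - 32239) + 25442 = (9/2 - 32239) + 25442 = -64469/2 + 25442 = -13585/2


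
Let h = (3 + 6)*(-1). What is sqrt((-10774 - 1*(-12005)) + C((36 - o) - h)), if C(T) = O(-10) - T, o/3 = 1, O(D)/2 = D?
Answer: sqrt(1169) ≈ 34.191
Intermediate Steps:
h = -9 (h = 9*(-1) = -9)
O(D) = 2*D
o = 3 (o = 3*1 = 3)
C(T) = -20 - T (C(T) = 2*(-10) - T = -20 - T)
sqrt((-10774 - 1*(-12005)) + C((36 - o) - h)) = sqrt((-10774 - 1*(-12005)) + (-20 - ((36 - 1*3) - 1*(-9)))) = sqrt((-10774 + 12005) + (-20 - ((36 - 3) + 9))) = sqrt(1231 + (-20 - (33 + 9))) = sqrt(1231 + (-20 - 1*42)) = sqrt(1231 + (-20 - 42)) = sqrt(1231 - 62) = sqrt(1169)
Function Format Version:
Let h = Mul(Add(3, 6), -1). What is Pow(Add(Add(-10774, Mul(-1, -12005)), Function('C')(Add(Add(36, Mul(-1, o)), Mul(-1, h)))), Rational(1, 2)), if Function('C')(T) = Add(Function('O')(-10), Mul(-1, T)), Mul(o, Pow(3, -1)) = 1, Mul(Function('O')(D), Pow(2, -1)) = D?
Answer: Pow(1169, Rational(1, 2)) ≈ 34.191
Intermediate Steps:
h = -9 (h = Mul(9, -1) = -9)
Function('O')(D) = Mul(2, D)
o = 3 (o = Mul(3, 1) = 3)
Function('C')(T) = Add(-20, Mul(-1, T)) (Function('C')(T) = Add(Mul(2, -10), Mul(-1, T)) = Add(-20, Mul(-1, T)))
Pow(Add(Add(-10774, Mul(-1, -12005)), Function('C')(Add(Add(36, Mul(-1, o)), Mul(-1, h)))), Rational(1, 2)) = Pow(Add(Add(-10774, Mul(-1, -12005)), Add(-20, Mul(-1, Add(Add(36, Mul(-1, 3)), Mul(-1, -9))))), Rational(1, 2)) = Pow(Add(Add(-10774, 12005), Add(-20, Mul(-1, Add(Add(36, -3), 9)))), Rational(1, 2)) = Pow(Add(1231, Add(-20, Mul(-1, Add(33, 9)))), Rational(1, 2)) = Pow(Add(1231, Add(-20, Mul(-1, 42))), Rational(1, 2)) = Pow(Add(1231, Add(-20, -42)), Rational(1, 2)) = Pow(Add(1231, -62), Rational(1, 2)) = Pow(1169, Rational(1, 2))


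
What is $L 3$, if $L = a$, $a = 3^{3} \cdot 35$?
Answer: $2835$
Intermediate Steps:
$a = 945$ ($a = 27 \cdot 35 = 945$)
$L = 945$
$L 3 = 945 \cdot 3 = 2835$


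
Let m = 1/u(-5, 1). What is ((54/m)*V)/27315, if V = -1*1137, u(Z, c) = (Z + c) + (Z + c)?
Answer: 54576/3035 ≈ 17.982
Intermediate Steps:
u(Z, c) = 2*Z + 2*c
V = -1137
m = -⅛ (m = 1/(2*(-5) + 2*1) = 1/(-10 + 2) = 1/(-8) = -⅛ ≈ -0.12500)
((54/m)*V)/27315 = ((54/(-⅛))*(-1137))/27315 = ((54*(-8))*(-1137))*(1/27315) = -432*(-1137)*(1/27315) = 491184*(1/27315) = 54576/3035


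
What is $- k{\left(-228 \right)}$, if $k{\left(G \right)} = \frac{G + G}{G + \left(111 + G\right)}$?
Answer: $- \frac{152}{115} \approx -1.3217$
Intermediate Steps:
$k{\left(G \right)} = \frac{2 G}{111 + 2 G}$
$- k{\left(-228 \right)} = - \frac{2 \left(-228\right)}{111 + 2 \left(-228\right)} = - \frac{2 \left(-228\right)}{111 - 456} = - \frac{2 \left(-228\right)}{-345} = - \frac{2 \left(-228\right) \left(-1\right)}{345} = \left(-1\right) \frac{152}{115} = - \frac{152}{115}$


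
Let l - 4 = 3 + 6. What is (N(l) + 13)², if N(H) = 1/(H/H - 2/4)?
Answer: 225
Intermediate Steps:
l = 13 (l = 4 + (3 + 6) = 4 + 9 = 13)
N(H) = 2 (N(H) = 1/(1 - 2*¼) = 1/(1 - ½) = 1/(½) = 1*2 = 2)
(N(l) + 13)² = (2 + 13)² = 15² = 225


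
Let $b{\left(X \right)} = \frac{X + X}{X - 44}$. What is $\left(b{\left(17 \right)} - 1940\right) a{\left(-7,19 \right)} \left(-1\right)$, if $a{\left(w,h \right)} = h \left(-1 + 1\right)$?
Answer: $0$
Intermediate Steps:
$a{\left(w,h \right)} = 0$ ($a{\left(w,h \right)} = h 0 = 0$)
$b{\left(X \right)} = \frac{2 X}{-44 + X}$
$\left(b{\left(17 \right)} - 1940\right) a{\left(-7,19 \right)} \left(-1\right) = \left(2 \cdot 17 \frac{1}{-44 + 17} - 1940\right) 0 \left(-1\right) = \left(2 \cdot 17 \frac{1}{-27} - 1940\right) 0 = \left(2 \cdot 17 \left(- \frac{1}{27}\right) - 1940\right) 0 = \left(- \frac{34}{27} - 1940\right) 0 = \left(- \frac{52414}{27}\right) 0 = 0$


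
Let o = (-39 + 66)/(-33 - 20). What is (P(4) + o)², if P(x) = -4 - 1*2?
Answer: 119025/2809 ≈ 42.373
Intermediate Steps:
P(x) = -6 (P(x) = -4 - 2 = -6)
o = -27/53 (o = 27/(-53) = 27*(-1/53) = -27/53 ≈ -0.50943)
(P(4) + o)² = (-6 - 27/53)² = (-345/53)² = 119025/2809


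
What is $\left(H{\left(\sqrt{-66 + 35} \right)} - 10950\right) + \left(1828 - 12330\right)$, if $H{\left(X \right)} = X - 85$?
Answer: $-21537 + i \sqrt{31} \approx -21537.0 + 5.5678 i$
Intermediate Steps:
$H{\left(X \right)} = -85 + X$
$\left(H{\left(\sqrt{-66 + 35} \right)} - 10950\right) + \left(1828 - 12330\right) = \left(\left(-85 + \sqrt{-66 + 35}\right) - 10950\right) + \left(1828 - 12330\right) = \left(\left(-85 + \sqrt{-31}\right) - 10950\right) - 10502 = \left(\left(-85 + i \sqrt{31}\right) - 10950\right) - 10502 = \left(-11035 + i \sqrt{31}\right) - 10502 = -21537 + i \sqrt{31}$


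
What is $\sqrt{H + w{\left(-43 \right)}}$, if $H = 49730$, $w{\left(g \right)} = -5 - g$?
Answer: $2 \sqrt{12442} \approx 223.09$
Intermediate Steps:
$\sqrt{H + w{\left(-43 \right)}} = \sqrt{49730 - -38} = \sqrt{49730 + \left(-5 + 43\right)} = \sqrt{49730 + 38} = \sqrt{49768} = 2 \sqrt{12442}$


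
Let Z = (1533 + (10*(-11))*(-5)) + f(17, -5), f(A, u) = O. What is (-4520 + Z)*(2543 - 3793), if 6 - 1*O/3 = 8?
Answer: 3053750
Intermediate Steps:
O = -6 (O = 18 - 3*8 = 18 - 24 = -6)
f(A, u) = -6
Z = 2077 (Z = (1533 + (10*(-11))*(-5)) - 6 = (1533 - 110*(-5)) - 6 = (1533 + 550) - 6 = 2083 - 6 = 2077)
(-4520 + Z)*(2543 - 3793) = (-4520 + 2077)*(2543 - 3793) = -2443*(-1250) = 3053750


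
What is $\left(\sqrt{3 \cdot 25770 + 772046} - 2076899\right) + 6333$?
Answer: $-2070566 + 2 \sqrt{212339} \approx -2.0696 \cdot 10^{6}$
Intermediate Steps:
$\left(\sqrt{3 \cdot 25770 + 772046} - 2076899\right) + 6333 = \left(\sqrt{77310 + 772046} - 2076899\right) + 6333 = \left(\sqrt{849356} - 2076899\right) + 6333 = \left(2 \sqrt{212339} - 2076899\right) + 6333 = \left(-2076899 + 2 \sqrt{212339}\right) + 6333 = -2070566 + 2 \sqrt{212339}$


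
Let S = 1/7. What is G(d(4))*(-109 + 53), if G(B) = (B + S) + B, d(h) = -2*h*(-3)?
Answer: -2696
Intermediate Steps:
d(h) = 6*h
S = ⅐ ≈ 0.14286
G(B) = ⅐ + 2*B (G(B) = (B + ⅐) + B = (⅐ + B) + B = ⅐ + 2*B)
G(d(4))*(-109 + 53) = (⅐ + 2*(6*4))*(-109 + 53) = (⅐ + 2*24)*(-56) = (⅐ + 48)*(-56) = (337/7)*(-56) = -2696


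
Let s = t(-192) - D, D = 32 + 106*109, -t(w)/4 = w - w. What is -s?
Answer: 11586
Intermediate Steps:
t(w) = 0 (t(w) = -4*(w - w) = -4*0 = 0)
D = 11586 (D = 32 + 11554 = 11586)
s = -11586 (s = 0 - 1*11586 = 0 - 11586 = -11586)
-s = -1*(-11586) = 11586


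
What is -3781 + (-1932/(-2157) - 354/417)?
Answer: -377872247/99941 ≈ -3781.0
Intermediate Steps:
-3781 + (-1932/(-2157) - 354/417) = -3781 + (-1932*(-1/2157) - 354*1/417) = -3781 + (644/719 - 118/139) = -3781 + 4674/99941 = -377872247/99941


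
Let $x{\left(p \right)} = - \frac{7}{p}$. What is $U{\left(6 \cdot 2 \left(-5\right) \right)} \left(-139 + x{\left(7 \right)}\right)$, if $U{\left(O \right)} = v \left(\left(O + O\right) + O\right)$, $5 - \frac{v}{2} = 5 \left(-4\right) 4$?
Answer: $4284000$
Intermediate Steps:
$v = 170$ ($v = 10 - 2 \cdot 5 \left(-4\right) 4 = 10 - 2 \left(\left(-20\right) 4\right) = 10 - -160 = 10 + 160 = 170$)
$U{\left(O \right)} = 510 O$ ($U{\left(O \right)} = 170 \left(\left(O + O\right) + O\right) = 170 \left(2 O + O\right) = 170 \cdot 3 O = 510 O$)
$U{\left(6 \cdot 2 \left(-5\right) \right)} \left(-139 + x{\left(7 \right)}\right) = 510 \cdot 6 \cdot 2 \left(-5\right) \left(-139 - \frac{7}{7}\right) = 510 \cdot 12 \left(-5\right) \left(-139 - 1\right) = 510 \left(-60\right) \left(-139 - 1\right) = \left(-30600\right) \left(-140\right) = 4284000$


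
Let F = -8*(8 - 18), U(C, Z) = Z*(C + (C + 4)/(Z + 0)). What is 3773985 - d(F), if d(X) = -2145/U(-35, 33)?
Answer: 4475944065/1186 ≈ 3.7740e+6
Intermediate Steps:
U(C, Z) = Z*(C + (4 + C)/Z)
F = 80 (F = -8*(-10) = 80)
d(X) = 2145/1186 (d(X) = -2145/(4 - 35 - 35*33) = -2145/(4 - 35 - 1155) = -2145/(-1186) = -2145*(-1/1186) = 2145/1186)
3773985 - d(F) = 3773985 - 1*2145/1186 = 3773985 - 2145/1186 = 4475944065/1186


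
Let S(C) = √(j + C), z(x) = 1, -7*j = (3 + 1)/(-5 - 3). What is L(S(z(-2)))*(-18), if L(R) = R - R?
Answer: 0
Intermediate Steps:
j = 1/14 (j = -(3 + 1)/(7*(-5 - 3)) = -4/(7*(-8)) = -4*(-1)/(7*8) = -⅐*(-½) = 1/14 ≈ 0.071429)
S(C) = √(1/14 + C)
L(R) = 0
L(S(z(-2)))*(-18) = 0*(-18) = 0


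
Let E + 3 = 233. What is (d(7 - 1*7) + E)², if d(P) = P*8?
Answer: 52900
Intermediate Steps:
E = 230 (E = -3 + 233 = 230)
d(P) = 8*P
(d(7 - 1*7) + E)² = (8*(7 - 1*7) + 230)² = (8*(7 - 7) + 230)² = (8*0 + 230)² = (0 + 230)² = 230² = 52900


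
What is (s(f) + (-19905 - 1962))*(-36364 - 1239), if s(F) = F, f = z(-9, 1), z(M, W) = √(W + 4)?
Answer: 822264801 - 37603*√5 ≈ 8.2218e+8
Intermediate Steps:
z(M, W) = √(4 + W)
f = √5 (f = √(4 + 1) = √5 ≈ 2.2361)
(s(f) + (-19905 - 1962))*(-36364 - 1239) = (√5 + (-19905 - 1962))*(-36364 - 1239) = (√5 - 21867)*(-37603) = (-21867 + √5)*(-37603) = 822264801 - 37603*√5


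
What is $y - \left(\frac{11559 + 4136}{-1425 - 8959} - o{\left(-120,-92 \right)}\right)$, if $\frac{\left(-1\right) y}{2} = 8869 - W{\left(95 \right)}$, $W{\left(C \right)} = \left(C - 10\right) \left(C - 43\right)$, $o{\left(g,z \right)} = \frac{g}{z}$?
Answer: $- \frac{2124454631}{238832} \approx -8895.2$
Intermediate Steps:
$W{\left(C \right)} = \left(-43 + C\right) \left(-10 + C\right)$ ($W{\left(C \right)} = \left(-10 + C\right) \left(-43 + C\right) = \left(-43 + C\right) \left(-10 + C\right)$)
$y = -8898$ ($y = - 2 \left(8869 - \left(430 + 95^{2} - 5035\right)\right) = - 2 \left(8869 - \left(430 + 9025 - 5035\right)\right) = - 2 \left(8869 - 4420\right) = \left(-2\right) 4449 = -8898$)
$y - \left(\frac{11559 + 4136}{-1425 - 8959} - o{\left(-120,-92 \right)}\right) = -8898 - \left(\frac{11559 + 4136}{-1425 - 8959} - - \frac{120}{-92}\right) = -8898 - \left(\frac{15695}{-10384} - \left(-120\right) \left(- \frac{1}{92}\right)\right) = -8898 - \left(15695 \left(- \frac{1}{10384}\right) - \frac{30}{23}\right) = -8898 - \left(- \frac{15695}{10384} - \frac{30}{23}\right) = -8898 - - \frac{672505}{238832} = -8898 + \frac{672505}{238832} = - \frac{2124454631}{238832}$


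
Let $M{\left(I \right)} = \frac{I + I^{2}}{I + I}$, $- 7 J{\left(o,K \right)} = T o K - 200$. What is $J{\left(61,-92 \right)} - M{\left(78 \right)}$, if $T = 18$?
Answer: $\frac{201879}{14} \approx 14420.0$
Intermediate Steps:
$J{\left(o,K \right)} = \frac{200}{7} - \frac{18 K o}{7}$ ($J{\left(o,K \right)} = - \frac{18 o K - 200}{7} = - \frac{18 K o - 200}{7} = - \frac{-200 + 18 K o}{7} = \frac{200}{7} - \frac{18 K o}{7}$)
$M{\left(I \right)} = \frac{I + I^{2}}{2 I}$
$J{\left(61,-92 \right)} - M{\left(78 \right)} = \left(\frac{200}{7} - \left(- \frac{1656}{7}\right) 61\right) - \left(\frac{1}{2} + \frac{1}{2} \cdot 78\right) = \left(\frac{200}{7} + \frac{101016}{7}\right) - \left(\frac{1}{2} + 39\right) = \frac{101216}{7} - \frac{79}{2} = \frac{201879}{14}$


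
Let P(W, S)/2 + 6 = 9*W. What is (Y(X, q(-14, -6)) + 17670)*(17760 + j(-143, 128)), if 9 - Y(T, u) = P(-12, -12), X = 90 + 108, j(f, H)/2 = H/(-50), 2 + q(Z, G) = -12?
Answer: 7948415904/25 ≈ 3.1794e+8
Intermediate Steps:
q(Z, G) = -14 (q(Z, G) = -2 - 12 = -14)
j(f, H) = -H/25 (j(f, H) = 2*(H/(-50)) = 2*(H*(-1/50)) = 2*(-H/50) = -H/25)
P(W, S) = -12 + 18*W (P(W, S) = -12 + 2*(9*W) = -12 + 18*W)
X = 198
Y(T, u) = 237 (Y(T, u) = 9 - (-12 + 18*(-12)) = 9 - (-12 - 216) = 9 - 1*(-228) = 9 + 228 = 237)
(Y(X, q(-14, -6)) + 17670)*(17760 + j(-143, 128)) = (237 + 17670)*(17760 - 1/25*128) = 17907*(17760 - 128/25) = 17907*(443872/25) = 7948415904/25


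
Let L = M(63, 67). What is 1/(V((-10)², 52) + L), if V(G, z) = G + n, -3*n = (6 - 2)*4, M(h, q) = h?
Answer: 3/473 ≈ 0.0063425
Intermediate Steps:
n = -16/3 (n = -(6 - 2)*4/3 = -4*4/3 = -⅓*16 = -16/3 ≈ -5.3333)
V(G, z) = -16/3 + G (V(G, z) = G - 16/3 = -16/3 + G)
L = 63
1/(V((-10)², 52) + L) = 1/((-16/3 + (-10)²) + 63) = 1/((-16/3 + 100) + 63) = 1/(284/3 + 63) = 1/(473/3) = 3/473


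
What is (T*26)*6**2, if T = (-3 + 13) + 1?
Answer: 10296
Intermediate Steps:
T = 11 (T = 10 + 1 = 11)
(T*26)*6**2 = (11*26)*6**2 = 286*36 = 10296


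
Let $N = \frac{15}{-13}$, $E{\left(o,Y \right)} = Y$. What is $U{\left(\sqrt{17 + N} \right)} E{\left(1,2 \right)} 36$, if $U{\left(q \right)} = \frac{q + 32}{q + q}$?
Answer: $36 + \frac{576 \sqrt{2678}}{103} \approx 325.39$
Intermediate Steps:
$N = - \frac{15}{13}$ ($N = 15 \left(- \frac{1}{13}\right) = - \frac{15}{13} \approx -1.1538$)
$U{\left(q \right)} = \frac{32 + q}{2 q}$
$U{\left(\sqrt{17 + N} \right)} E{\left(1,2 \right)} 36 = \frac{32 + \sqrt{17 - \frac{15}{13}}}{2 \sqrt{17 - \frac{15}{13}}} \cdot 2 \cdot 36 = \frac{32 + \sqrt{\frac{206}{13}}}{2 \sqrt{\frac{206}{13}}} \cdot 72 = \frac{32 + \frac{\sqrt{2678}}{13}}{2 \frac{\sqrt{2678}}{13}} \cdot 72 = \frac{\frac{\sqrt{2678}}{206} \left(32 + \frac{\sqrt{2678}}{13}\right)}{2} \cdot 72 = \frac{\sqrt{2678} \left(32 + \frac{\sqrt{2678}}{13}\right)}{412} \cdot 72 = \frac{18 \sqrt{2678} \left(32 + \frac{\sqrt{2678}}{13}\right)}{103}$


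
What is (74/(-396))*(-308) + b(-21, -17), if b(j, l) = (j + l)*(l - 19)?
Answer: 12830/9 ≈ 1425.6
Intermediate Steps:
b(j, l) = (-19 + l)*(j + l) (b(j, l) = (j + l)*(-19 + l) = (-19 + l)*(j + l))
(74/(-396))*(-308) + b(-21, -17) = (74/(-396))*(-308) + ((-17)**2 - 19*(-21) - 19*(-17) - 21*(-17)) = (74*(-1/396))*(-308) + (289 + 399 + 323 + 357) = -37/198*(-308) + 1368 = 518/9 + 1368 = 12830/9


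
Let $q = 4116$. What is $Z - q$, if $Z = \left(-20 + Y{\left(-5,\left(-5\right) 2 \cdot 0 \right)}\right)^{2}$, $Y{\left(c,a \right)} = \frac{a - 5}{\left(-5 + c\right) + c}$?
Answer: $- \frac{33563}{9} \approx -3729.2$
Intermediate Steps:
$Y{\left(c,a \right)} = \frac{-5 + a}{-5 + 2 c}$
$Z = \frac{3481}{9}$ ($Z = \left(-20 + \frac{-5 + \left(-5\right) 2 \cdot 0}{-5 + 2 \left(-5\right)}\right)^{2} = \left(-20 + \frac{-5 - 0}{-5 - 10}\right)^{2} = \left(-20 + \frac{-5 + 0}{-15}\right)^{2} = \left(-20 - - \frac{1}{3}\right)^{2} = \left(-20 + \frac{1}{3}\right)^{2} = \left(- \frac{59}{3}\right)^{2} = \frac{3481}{9} \approx 386.78$)
$Z - q = \frac{3481}{9} - 4116 = - \frac{33563}{9}$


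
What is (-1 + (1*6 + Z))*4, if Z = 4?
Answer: 36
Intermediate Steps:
(-1 + (1*6 + Z))*4 = (-1 + (1*6 + 4))*4 = (-1 + (6 + 4))*4 = (-1 + 10)*4 = 9*4 = 36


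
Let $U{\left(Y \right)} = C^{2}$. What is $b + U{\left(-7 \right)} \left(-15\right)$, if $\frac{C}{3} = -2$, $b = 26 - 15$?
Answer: $-529$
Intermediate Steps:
$b = 11$
$C = -6$ ($C = 3 \left(-2\right) = -6$)
$U{\left(Y \right)} = 36$ ($U{\left(Y \right)} = \left(-6\right)^{2} = 36$)
$b + U{\left(-7 \right)} \left(-15\right) = 11 + 36 \left(-15\right) = 11 - 540 = -529$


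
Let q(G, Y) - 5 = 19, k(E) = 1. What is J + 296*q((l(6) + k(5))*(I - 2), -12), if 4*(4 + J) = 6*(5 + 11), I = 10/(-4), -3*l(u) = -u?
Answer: 7124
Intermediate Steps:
l(u) = u/3 (l(u) = -(-1)*u/3 = u/3)
I = -5/2 (I = 10*(-¼) = -5/2 ≈ -2.5000)
q(G, Y) = 24 (q(G, Y) = 5 + 19 = 24)
J = 20 (J = -4 + (6*(5 + 11))/4 = -4 + (6*16)/4 = -4 + (¼)*96 = -4 + 24 = 20)
J + 296*q((l(6) + k(5))*(I - 2), -12) = 20 + 296*24 = 20 + 7104 = 7124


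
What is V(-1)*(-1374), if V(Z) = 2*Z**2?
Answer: -2748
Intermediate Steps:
V(-1)*(-1374) = (2*(-1)**2)*(-1374) = (2*1)*(-1374) = 2*(-1374) = -2748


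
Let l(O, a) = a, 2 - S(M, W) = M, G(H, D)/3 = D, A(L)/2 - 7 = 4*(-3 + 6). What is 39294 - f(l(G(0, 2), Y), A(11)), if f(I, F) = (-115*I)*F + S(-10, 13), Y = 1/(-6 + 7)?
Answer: 43652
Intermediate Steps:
A(L) = 38 (A(L) = 14 + 2*(4*(-3 + 6)) = 14 + 2*(4*3) = 14 + 2*12 = 14 + 24 = 38)
G(H, D) = 3*D
Y = 1 (Y = 1/1 = 1)
S(M, W) = 2 - M
f(I, F) = 12 - 115*F*I (f(I, F) = (-115*I)*F + (2 - 1*(-10)) = -115*F*I + (2 + 10) = -115*F*I + 12 = 12 - 115*F*I)
39294 - f(l(G(0, 2), Y), A(11)) = 39294 - (12 - 115*38*1) = 39294 - (12 - 4370) = 39294 - 1*(-4358) = 39294 + 4358 = 43652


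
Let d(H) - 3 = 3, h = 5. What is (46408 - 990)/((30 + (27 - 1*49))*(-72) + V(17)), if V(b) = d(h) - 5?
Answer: -45418/575 ≈ -78.988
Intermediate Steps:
d(H) = 6 (d(H) = 3 + 3 = 6)
V(b) = 1 (V(b) = 6 - 5 = 1)
(46408 - 990)/((30 + (27 - 1*49))*(-72) + V(17)) = (46408 - 990)/((30 + (27 - 1*49))*(-72) + 1) = 45418/((30 + (27 - 49))*(-72) + 1) = 45418/((30 - 22)*(-72) + 1) = 45418/(8*(-72) + 1) = 45418/(-576 + 1) = 45418/(-575) = 45418*(-1/575) = -45418/575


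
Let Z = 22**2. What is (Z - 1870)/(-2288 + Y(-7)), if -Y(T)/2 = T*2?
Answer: 693/1130 ≈ 0.61327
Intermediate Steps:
Y(T) = -4*T (Y(T) = -2*T*2 = -4*T)
Z = 484
(Z - 1870)/(-2288 + Y(-7)) = (484 - 1870)/(-2288 - 4*(-7)) = -1386/(-2288 + 28) = -1386/(-2260) = -1386*(-1/2260) = 693/1130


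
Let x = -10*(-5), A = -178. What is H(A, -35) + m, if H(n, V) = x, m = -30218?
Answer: -30168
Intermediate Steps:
x = 50
H(n, V) = 50
H(A, -35) + m = 50 - 30218 = -30168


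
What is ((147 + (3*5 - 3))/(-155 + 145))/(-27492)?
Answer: 53/91640 ≈ 0.00057835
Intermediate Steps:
((147 + (3*5 - 3))/(-155 + 145))/(-27492) = ((147 + (15 - 3))/(-10))*(-1/27492) = ((147 + 12)*(-1/10))*(-1/27492) = (159*(-1/10))*(-1/27492) = -159/10*(-1/27492) = 53/91640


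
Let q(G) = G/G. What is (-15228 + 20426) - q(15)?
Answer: 5197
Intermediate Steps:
q(G) = 1
(-15228 + 20426) - q(15) = (-15228 + 20426) - 1*1 = 5198 - 1 = 5197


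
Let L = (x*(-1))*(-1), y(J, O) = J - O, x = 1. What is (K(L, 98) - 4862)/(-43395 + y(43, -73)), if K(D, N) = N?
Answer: 4764/43279 ≈ 0.11008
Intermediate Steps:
L = 1 (L = (1*(-1))*(-1) = -1*(-1) = 1)
(K(L, 98) - 4862)/(-43395 + y(43, -73)) = (98 - 4862)/(-43395 + (43 - 1*(-73))) = -4764/(-43395 + (43 + 73)) = -4764/(-43395 + 116) = -4764/(-43279) = -4764*(-1/43279) = 4764/43279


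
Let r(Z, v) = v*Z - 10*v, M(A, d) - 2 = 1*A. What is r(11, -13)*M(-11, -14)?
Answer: 117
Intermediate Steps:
M(A, d) = 2 + A (M(A, d) = 2 + 1*A = 2 + A)
r(Z, v) = -10*v + Z*v (r(Z, v) = Z*v - 10*v = -10*v + Z*v)
r(11, -13)*M(-11, -14) = (-13*(-10 + 11))*(2 - 11) = -13*1*(-9) = -13*(-9) = 117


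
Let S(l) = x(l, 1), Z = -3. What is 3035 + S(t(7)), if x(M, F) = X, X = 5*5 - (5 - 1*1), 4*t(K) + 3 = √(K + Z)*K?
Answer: 3056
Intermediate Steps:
t(K) = -¾ + K*√(-3 + K)/4 (t(K) = -¾ + (√(K - 3)*K)/4 = -¾ + (√(-3 + K)*K)/4 = -¾ + (K*√(-3 + K))/4 = -¾ + K*√(-3 + K)/4)
X = 21 (X = 25 - (5 - 1) = 25 - 1*4 = 25 - 4 = 21)
x(M, F) = 21
S(l) = 21
3035 + S(t(7)) = 3035 + 21 = 3056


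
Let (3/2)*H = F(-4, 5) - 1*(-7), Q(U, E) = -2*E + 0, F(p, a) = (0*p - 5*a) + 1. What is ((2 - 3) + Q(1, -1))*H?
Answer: -34/3 ≈ -11.333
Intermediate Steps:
F(p, a) = 1 - 5*a (F(p, a) = (0 - 5*a) + 1 = -5*a + 1 = 1 - 5*a)
Q(U, E) = -2*E
H = -34/3 (H = 2*((1 - 5*5) - 1*(-7))/3 = 2*((1 - 25) + 7)/3 = 2*(-24 + 7)/3 = (⅔)*(-17) = -34/3 ≈ -11.333)
((2 - 3) + Q(1, -1))*H = ((2 - 3) - 2*(-1))*(-34/3) = (-1 + 2)*(-34/3) = 1*(-34/3) = -34/3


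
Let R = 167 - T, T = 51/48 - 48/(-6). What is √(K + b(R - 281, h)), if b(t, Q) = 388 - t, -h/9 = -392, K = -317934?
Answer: I*√5078767/4 ≈ 563.4*I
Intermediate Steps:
h = 3528 (h = -9*(-392) = 3528)
T = 145/16 (T = 51*(1/48) - 48*(-⅙) = 17/16 + 8 = 145/16 ≈ 9.0625)
R = 2527/16 (R = 167 - 1*145/16 = 167 - 145/16 = 2527/16 ≈ 157.94)
√(K + b(R - 281, h)) = √(-317934 + (388 - (2527/16 - 281))) = √(-317934 + (388 - 1*(-1969/16))) = √(-317934 + (388 + 1969/16)) = √(-317934 + 8177/16) = √(-5078767/16) = I*√5078767/4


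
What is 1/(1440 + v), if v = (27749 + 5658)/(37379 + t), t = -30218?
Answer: 651/940477 ≈ 0.00069220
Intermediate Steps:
v = 3037/651 (v = (27749 + 5658)/(37379 - 30218) = 33407/7161 = 33407*(1/7161) = 3037/651 ≈ 4.6651)
1/(1440 + v) = 1/(1440 + 3037/651) = 1/(940477/651) = 651/940477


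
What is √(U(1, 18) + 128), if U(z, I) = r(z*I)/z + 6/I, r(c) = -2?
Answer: √1137/3 ≈ 11.240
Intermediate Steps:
U(z, I) = -2/z + 6/I
√(U(1, 18) + 128) = √((-2/1 + 6/18) + 128) = √((-2*1 + 6*(1/18)) + 128) = √((-2 + ⅓) + 128) = √(-5/3 + 128) = √(379/3) = √1137/3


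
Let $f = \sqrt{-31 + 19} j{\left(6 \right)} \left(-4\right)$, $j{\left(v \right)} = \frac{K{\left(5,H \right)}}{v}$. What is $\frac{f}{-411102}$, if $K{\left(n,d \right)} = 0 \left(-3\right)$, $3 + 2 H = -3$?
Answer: $0$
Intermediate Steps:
$H = -3$ ($H = - \frac{3}{2} + \frac{1}{2} \left(-3\right) = - \frac{3}{2} - \frac{3}{2} = -3$)
$K{\left(n,d \right)} = 0$
$j{\left(v \right)} = 0$ ($j{\left(v \right)} = \frac{0}{v} = 0$)
$f = 0$ ($f = \sqrt{-31 + 19} \cdot 0 \left(-4\right) = \sqrt{-12} \cdot 0 \left(-4\right) = 2 i \sqrt{3} \cdot 0 \left(-4\right) = 0 \left(-4\right) = 0$)
$\frac{f}{-411102} = \frac{0}{-411102} = 0 \left(- \frac{1}{411102}\right) = 0$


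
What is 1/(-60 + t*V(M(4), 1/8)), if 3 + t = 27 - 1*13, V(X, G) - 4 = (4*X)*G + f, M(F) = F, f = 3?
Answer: 1/39 ≈ 0.025641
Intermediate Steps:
V(X, G) = 7 + 4*G*X (V(X, G) = 4 + ((4*X)*G + 3) = 4 + (4*G*X + 3) = 4 + (3 + 4*G*X) = 7 + 4*G*X)
t = 11 (t = -3 + (27 - 1*13) = -3 + (27 - 13) = -3 + 14 = 11)
1/(-60 + t*V(M(4), 1/8)) = 1/(-60 + 11*(7 + 4*4/8)) = 1/(-60 + 11*(7 + 4*(⅛)*4)) = 1/(-60 + 11*(7 + 2)) = 1/(-60 + 11*9) = 1/(-60 + 99) = 1/39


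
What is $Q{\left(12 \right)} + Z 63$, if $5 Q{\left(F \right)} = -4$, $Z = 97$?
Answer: $\frac{30551}{5} \approx 6110.2$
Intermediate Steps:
$Q{\left(F \right)} = - \frac{4}{5}$ ($Q{\left(F \right)} = \frac{1}{5} \left(-4\right) = - \frac{4}{5}$)
$Q{\left(12 \right)} + Z 63 = - \frac{4}{5} + 97 \cdot 63 = - \frac{4}{5} + 6111 = \frac{30551}{5}$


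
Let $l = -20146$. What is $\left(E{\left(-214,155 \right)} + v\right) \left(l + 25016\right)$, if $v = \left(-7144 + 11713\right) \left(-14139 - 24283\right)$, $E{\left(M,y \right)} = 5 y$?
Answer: $-854925300410$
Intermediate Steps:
$v = -175550118$ ($v = 4569 \left(-38422\right) = -175550118$)
$\left(E{\left(-214,155 \right)} + v\right) \left(l + 25016\right) = \left(5 \cdot 155 - 175550118\right) \left(-20146 + 25016\right) = \left(775 - 175550118\right) 4870 = \left(-175549343\right) 4870 = -854925300410$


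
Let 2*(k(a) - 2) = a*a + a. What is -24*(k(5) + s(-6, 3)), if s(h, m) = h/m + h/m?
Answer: -312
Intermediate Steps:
s(h, m) = 2*h/m
k(a) = 2 + a/2 + a²/2 (k(a) = 2 + (a*a + a)/2 = 2 + (a² + a)/2 = 2 + (a + a²)/2 = 2 + (a/2 + a²/2) = 2 + a/2 + a²/2)
-24*(k(5) + s(-6, 3)) = -24*((2 + (½)*5 + (½)*5²) + 2*(-6)/3) = -24*((2 + 5/2 + (½)*25) + 2*(-6)*(⅓)) = -24*((2 + 5/2 + 25/2) - 4) = -24*(17 - 4) = -24*13 = -312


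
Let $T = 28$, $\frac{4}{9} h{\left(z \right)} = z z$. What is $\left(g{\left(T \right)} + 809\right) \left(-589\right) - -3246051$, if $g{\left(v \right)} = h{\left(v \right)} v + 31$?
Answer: $-26340597$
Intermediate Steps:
$h{\left(z \right)} = \frac{9 z^{2}}{4}$ ($h{\left(z \right)} = \frac{9 z z}{4} = \frac{9 z^{2}}{4}$)
$g{\left(v \right)} = 31 + \frac{9 v^{3}}{4}$ ($g{\left(v \right)} = \frac{9 v^{2}}{4} v + 31 = \frac{9 v^{3}}{4} + 31 = 31 + \frac{9 v^{3}}{4}$)
$\left(g{\left(T \right)} + 809\right) \left(-589\right) - -3246051 = \left(\left(31 + \frac{9 \cdot 28^{3}}{4}\right) + 809\right) \left(-589\right) - -3246051 = \left(\left(31 + \frac{9}{4} \cdot 21952\right) + 809\right) \left(-589\right) + 3246051 = \left(\left(31 + 49392\right) + 809\right) \left(-589\right) + 3246051 = \left(49423 + 809\right) \left(-589\right) + 3246051 = 50232 \left(-589\right) + 3246051 = -29586648 + 3246051 = -26340597$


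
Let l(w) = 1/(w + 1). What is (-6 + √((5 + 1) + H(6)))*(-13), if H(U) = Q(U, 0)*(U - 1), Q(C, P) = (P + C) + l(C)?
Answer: 78 - 13*√1799/7 ≈ -0.77001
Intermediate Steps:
l(w) = 1/(1 + w)
Q(C, P) = C + P + 1/(1 + C) (Q(C, P) = (P + C) + 1/(1 + C) = (C + P) + 1/(1 + C) = C + P + 1/(1 + C))
H(U) = (1 + U*(1 + U))*(-1 + U)/(1 + U) (H(U) = ((1 + (1 + U)*(U + 0))/(1 + U))*(U - 1) = ((1 + (1 + U)*U)/(1 + U))*(-1 + U) = ((1 + U*(1 + U))/(1 + U))*(-1 + U) = (1 + U*(1 + U))*(-1 + U)/(1 + U))
(-6 + √((5 + 1) + H(6)))*(-13) = (-6 + √((5 + 1) + (-1 + 6³)/(1 + 6)))*(-13) = (-6 + √(6 + (-1 + 216)/7))*(-13) = (-6 + √(6 + (⅐)*215))*(-13) = (-6 + √(6 + 215/7))*(-13) = (-6 + √(257/7))*(-13) = (-6 + √1799/7)*(-13) = 78 - 13*√1799/7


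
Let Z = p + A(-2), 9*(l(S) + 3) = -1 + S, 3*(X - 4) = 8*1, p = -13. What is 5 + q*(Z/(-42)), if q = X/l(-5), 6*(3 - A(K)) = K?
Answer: 3175/693 ≈ 4.5815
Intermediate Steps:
A(K) = 3 - K/6
X = 20/3 (X = 4 + (8*1)/3 = 4 + (⅓)*8 = 4 + 8/3 = 20/3 ≈ 6.6667)
l(S) = -28/9 + S/9 (l(S) = -3 + (-1 + S)/9 = -3 + (-⅑ + S/9) = -28/9 + S/9)
Z = -29/3 (Z = -13 + (3 - ⅙*(-2)) = -13 + (3 + ⅓) = -13 + 10/3 = -29/3 ≈ -9.6667)
q = -20/11 (q = 20/(3*(-28/9 + (⅑)*(-5))) = 20/(3*(-28/9 - 5/9)) = 20/(3*(-11/3)) = (20/3)*(-3/11) = -20/11 ≈ -1.8182)
5 + q*(Z/(-42)) = 5 - (-580)/(33*(-42)) = 5 - (-580)*(-1)/(33*42) = 5 - 20/11*29/126 = 5 - 290/693 = 3175/693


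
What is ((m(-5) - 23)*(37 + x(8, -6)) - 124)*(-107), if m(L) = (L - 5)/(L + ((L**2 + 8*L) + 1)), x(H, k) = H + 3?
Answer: 2445164/19 ≈ 1.2869e+5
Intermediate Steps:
x(H, k) = 3 + H
m(L) = (-5 + L)/(1 + L**2 + 9*L) (m(L) = (-5 + L)/(L + (1 + L**2 + 8*L)) = (-5 + L)/(1 + L**2 + 9*L))
((m(-5) - 23)*(37 + x(8, -6)) - 124)*(-107) = (((-5 - 5)/(1 + (-5)**2 + 9*(-5)) - 23)*(37 + (3 + 8)) - 124)*(-107) = ((-10/(1 + 25 - 45) - 23)*(37 + 11) - 124)*(-107) = ((-10/(-19) - 23)*48 - 124)*(-107) = ((-1/19*(-10) - 23)*48 - 124)*(-107) = ((10/19 - 23)*48 - 124)*(-107) = (-427/19*48 - 124)*(-107) = (-20496/19 - 124)*(-107) = -22852/19*(-107) = 2445164/19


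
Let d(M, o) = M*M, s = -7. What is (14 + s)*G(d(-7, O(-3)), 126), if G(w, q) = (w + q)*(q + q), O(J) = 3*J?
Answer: 308700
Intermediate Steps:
d(M, o) = M²
G(w, q) = 2*q*(q + w) (G(w, q) = (q + w)*(2*q) = 2*q*(q + w))
(14 + s)*G(d(-7, O(-3)), 126) = (14 - 7)*(2*126*(126 + (-7)²)) = 7*(2*126*(126 + 49)) = 7*(2*126*175) = 7*44100 = 308700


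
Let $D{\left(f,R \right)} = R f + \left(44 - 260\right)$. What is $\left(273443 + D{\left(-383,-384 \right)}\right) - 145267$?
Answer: $275032$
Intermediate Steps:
$D{\left(f,R \right)} = -216 + R f$ ($D{\left(f,R \right)} = R f - 216 = -216 + R f$)
$\left(273443 + D{\left(-383,-384 \right)}\right) - 145267 = \left(273443 - -146856\right) - 145267 = \left(273443 + \left(-216 + 147072\right)\right) - 145267 = \left(273443 + 146856\right) - 145267 = 420299 - 145267 = 275032$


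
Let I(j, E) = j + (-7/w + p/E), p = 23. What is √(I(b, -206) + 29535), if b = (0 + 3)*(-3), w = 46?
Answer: √165703185061/2369 ≈ 171.83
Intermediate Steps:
b = -9 (b = 3*(-3) = -9)
I(j, E) = -7/46 + j + 23/E (I(j, E) = j + (-7/46 + 23/E) = -7/46 + j + 23/E)
√(I(b, -206) + 29535) = √((-7/46 - 9 + 23/(-206)) + 29535) = √((-7/46 - 9 + 23*(-1/206)) + 29535) = √((-7/46 - 9 - 23/206) + 29535) = √(-21946/2369 + 29535) = √(69946469/2369) = √165703185061/2369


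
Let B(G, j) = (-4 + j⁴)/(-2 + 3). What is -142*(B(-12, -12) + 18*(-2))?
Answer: -2938832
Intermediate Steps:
B(G, j) = -4 + j⁴ (B(G, j) = (-4 + j⁴)/1 = (-4 + j⁴)*1 = -4 + j⁴)
-142*(B(-12, -12) + 18*(-2)) = -142*((-4 + (-12)⁴) + 18*(-2)) = -142*((-4 + 20736) - 36) = -142*(20732 - 36) = -142*20696 = -2938832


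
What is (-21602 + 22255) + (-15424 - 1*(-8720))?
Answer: -6051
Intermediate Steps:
(-21602 + 22255) + (-15424 - 1*(-8720)) = 653 + (-15424 + 8720) = 653 - 6704 = -6051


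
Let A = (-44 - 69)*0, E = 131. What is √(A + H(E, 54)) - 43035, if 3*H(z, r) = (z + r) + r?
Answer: -43035 + √717/3 ≈ -43026.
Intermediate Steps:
A = 0 (A = -113*0 = 0)
H(z, r) = z/3 + 2*r/3 (H(z, r) = ((z + r) + r)/3 = ((r + z) + r)/3 = (z + 2*r)/3 = z/3 + 2*r/3)
√(A + H(E, 54)) - 43035 = √(0 + ((⅓)*131 + (⅔)*54)) - 43035 = √(0 + (131/3 + 36)) - 43035 = √(0 + 239/3) - 43035 = √(239/3) - 43035 = √717/3 - 43035 = -43035 + √717/3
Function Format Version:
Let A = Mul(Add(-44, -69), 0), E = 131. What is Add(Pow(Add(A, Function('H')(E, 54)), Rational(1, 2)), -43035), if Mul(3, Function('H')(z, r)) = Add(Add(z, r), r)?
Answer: Add(-43035, Mul(Rational(1, 3), Pow(717, Rational(1, 2)))) ≈ -43026.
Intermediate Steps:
A = 0 (A = Mul(-113, 0) = 0)
Function('H')(z, r) = Add(Mul(Rational(1, 3), z), Mul(Rational(2, 3), r)) (Function('H')(z, r) = Mul(Rational(1, 3), Add(Add(z, r), r)) = Mul(Rational(1, 3), Add(Add(r, z), r)) = Mul(Rational(1, 3), Add(z, Mul(2, r))) = Add(Mul(Rational(1, 3), z), Mul(Rational(2, 3), r)))
Add(Pow(Add(A, Function('H')(E, 54)), Rational(1, 2)), -43035) = Add(Pow(Add(0, Add(Mul(Rational(1, 3), 131), Mul(Rational(2, 3), 54))), Rational(1, 2)), -43035) = Add(Pow(Add(0, Add(Rational(131, 3), 36)), Rational(1, 2)), -43035) = Add(Pow(Add(0, Rational(239, 3)), Rational(1, 2)), -43035) = Add(Pow(Rational(239, 3), Rational(1, 2)), -43035) = Add(Mul(Rational(1, 3), Pow(717, Rational(1, 2))), -43035) = Add(-43035, Mul(Rational(1, 3), Pow(717, Rational(1, 2))))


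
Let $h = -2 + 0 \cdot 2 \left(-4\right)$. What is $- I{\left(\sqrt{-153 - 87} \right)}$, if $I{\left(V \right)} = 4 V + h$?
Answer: $2 - 16 i \sqrt{15} \approx 2.0 - 61.968 i$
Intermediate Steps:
$h = -2$ ($h = -2 + 0 \left(-8\right) = -2 + 0 = -2$)
$I{\left(V \right)} = -2 + 4 V$ ($I{\left(V \right)} = 4 V - 2 = -2 + 4 V$)
$- I{\left(\sqrt{-153 - 87} \right)} = - (-2 + 4 \sqrt{-153 - 87}) = - (-2 + 4 \sqrt{-240}) = - (-2 + 4 \cdot 4 i \sqrt{15}) = - (-2 + 16 i \sqrt{15}) = 2 - 16 i \sqrt{15}$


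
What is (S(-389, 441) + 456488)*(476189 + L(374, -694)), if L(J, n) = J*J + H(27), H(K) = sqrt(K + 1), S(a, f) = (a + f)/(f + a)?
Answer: 281226895785 + 912978*sqrt(7) ≈ 2.8123e+11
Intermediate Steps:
S(a, f) = 1 (S(a, f) = (a + f)/(a + f) = 1)
H(K) = sqrt(1 + K)
L(J, n) = J**2 + 2*sqrt(7) (L(J, n) = J*J + sqrt(1 + 27) = J**2 + sqrt(28) = J**2 + 2*sqrt(7))
(S(-389, 441) + 456488)*(476189 + L(374, -694)) = (1 + 456488)*(476189 + (374**2 + 2*sqrt(7))) = 456489*(476189 + (139876 + 2*sqrt(7))) = 456489*(616065 + 2*sqrt(7)) = 281226895785 + 912978*sqrt(7)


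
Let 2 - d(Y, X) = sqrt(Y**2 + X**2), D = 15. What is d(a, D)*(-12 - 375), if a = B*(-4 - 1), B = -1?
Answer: -774 + 1935*sqrt(10) ≈ 5345.0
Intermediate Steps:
a = 5 (a = -(-4 - 1) = -1*(-5) = 5)
d(Y, X) = 2 - sqrt(X**2 + Y**2) (d(Y, X) = 2 - sqrt(Y**2 + X**2) = 2 - sqrt(X**2 + Y**2))
d(a, D)*(-12 - 375) = (2 - sqrt(15**2 + 5**2))*(-12 - 375) = (2 - sqrt(225 + 25))*(-387) = (2 - sqrt(250))*(-387) = (2 - 5*sqrt(10))*(-387) = -774 + 1935*sqrt(10)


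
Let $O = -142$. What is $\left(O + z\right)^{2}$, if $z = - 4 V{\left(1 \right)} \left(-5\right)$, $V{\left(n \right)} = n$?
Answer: $14884$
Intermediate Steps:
$z = 20$ ($z = \left(-4\right) 1 \left(-5\right) = \left(-4\right) \left(-5\right) = 20$)
$\left(O + z\right)^{2} = \left(-142 + 20\right)^{2} = \left(-122\right)^{2} = 14884$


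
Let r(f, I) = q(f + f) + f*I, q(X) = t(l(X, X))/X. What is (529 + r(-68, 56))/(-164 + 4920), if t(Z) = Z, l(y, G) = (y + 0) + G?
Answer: -113/164 ≈ -0.68902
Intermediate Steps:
l(y, G) = G + y (l(y, G) = y + G = G + y)
q(X) = 2 (q(X) = (X + X)/X = (2*X)/X = 2)
r(f, I) = 2 + I*f (r(f, I) = 2 + f*I = 2 + I*f)
(529 + r(-68, 56))/(-164 + 4920) = (529 + (2 + 56*(-68)))/(-164 + 4920) = (529 + (2 - 3808))/4756 = (529 - 3806)*(1/4756) = -3277*1/4756 = -113/164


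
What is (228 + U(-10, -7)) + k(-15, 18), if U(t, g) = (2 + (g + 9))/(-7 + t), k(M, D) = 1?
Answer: 3889/17 ≈ 228.76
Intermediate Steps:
U(t, g) = (11 + g)/(-7 + t) (U(t, g) = (2 + (9 + g))/(-7 + t) = (11 + g)/(-7 + t))
(228 + U(-10, -7)) + k(-15, 18) = (228 + (11 - 7)/(-7 - 10)) + 1 = (228 + 4/(-17)) + 1 = (228 - 1/17*4) + 1 = (228 - 4/17) + 1 = 3872/17 + 1 = 3889/17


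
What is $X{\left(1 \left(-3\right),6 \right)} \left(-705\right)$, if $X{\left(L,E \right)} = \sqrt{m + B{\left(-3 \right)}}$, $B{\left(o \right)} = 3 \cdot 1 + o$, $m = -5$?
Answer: $- 705 i \sqrt{5} \approx - 1576.4 i$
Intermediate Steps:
$B{\left(o \right)} = 3 + o$
$X{\left(L,E \right)} = i \sqrt{5}$ ($X{\left(L,E \right)} = \sqrt{-5 + \left(3 - 3\right)} = \sqrt{-5 + 0} = \sqrt{-5} = i \sqrt{5}$)
$X{\left(1 \left(-3\right),6 \right)} \left(-705\right) = i \sqrt{5} \left(-705\right) = - 705 i \sqrt{5}$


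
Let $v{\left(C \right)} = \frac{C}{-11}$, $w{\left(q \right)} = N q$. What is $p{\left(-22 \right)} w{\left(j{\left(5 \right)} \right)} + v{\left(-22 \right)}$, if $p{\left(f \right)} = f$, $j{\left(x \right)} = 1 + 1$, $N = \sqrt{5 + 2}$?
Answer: $2 - 44 \sqrt{7} \approx -114.41$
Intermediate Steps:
$N = \sqrt{7} \approx 2.6458$
$j{\left(x \right)} = 2$
$w{\left(q \right)} = q \sqrt{7}$ ($w{\left(q \right)} = \sqrt{7} q = q \sqrt{7}$)
$v{\left(C \right)} = - \frac{C}{11}$ ($v{\left(C \right)} = C \left(- \frac{1}{11}\right) = - \frac{C}{11}$)
$p{\left(-22 \right)} w{\left(j{\left(5 \right)} \right)} + v{\left(-22 \right)} = - 22 \cdot 2 \sqrt{7} - -2 = - 44 \sqrt{7} + 2 = 2 - 44 \sqrt{7}$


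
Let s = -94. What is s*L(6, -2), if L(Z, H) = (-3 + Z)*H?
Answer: 564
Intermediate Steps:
L(Z, H) = H*(-3 + Z)
s*L(6, -2) = -(-188)*(-3 + 6) = -(-188)*3 = -94*(-6) = 564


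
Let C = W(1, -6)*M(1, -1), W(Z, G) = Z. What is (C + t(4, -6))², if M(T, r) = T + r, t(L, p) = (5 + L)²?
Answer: 6561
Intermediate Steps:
C = 0 (C = 1*(1 - 1) = 1*0 = 0)
(C + t(4, -6))² = (0 + (5 + 4)²)² = (0 + 9²)² = (0 + 81)² = 81² = 6561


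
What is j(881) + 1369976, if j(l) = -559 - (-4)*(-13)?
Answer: 1369365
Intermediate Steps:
j(l) = -611 (j(l) = -559 - 1*52 = -559 - 52 = -611)
j(881) + 1369976 = -611 + 1369976 = 1369365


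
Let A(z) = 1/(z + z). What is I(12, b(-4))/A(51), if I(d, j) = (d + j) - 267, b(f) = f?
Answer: -26418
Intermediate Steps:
A(z) = 1/(2*z)
I(d, j) = -267 + d + j
I(12, b(-4))/A(51) = (-267 + 12 - 4)/(((½)/51)) = -259/((½)*(1/51)) = -259/1/102 = -259*102 = -26418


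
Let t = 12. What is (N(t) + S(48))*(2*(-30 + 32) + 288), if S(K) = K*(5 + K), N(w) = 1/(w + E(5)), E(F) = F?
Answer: 12628708/17 ≈ 7.4287e+5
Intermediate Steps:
N(w) = 1/(5 + w) (N(w) = 1/(w + 5) = 1/(5 + w))
(N(t) + S(48))*(2*(-30 + 32) + 288) = (1/(5 + 12) + 48*(5 + 48))*(2*(-30 + 32) + 288) = (1/17 + 48*53)*(2*2 + 288) = (1/17 + 2544)*(4 + 288) = (43249/17)*292 = 12628708/17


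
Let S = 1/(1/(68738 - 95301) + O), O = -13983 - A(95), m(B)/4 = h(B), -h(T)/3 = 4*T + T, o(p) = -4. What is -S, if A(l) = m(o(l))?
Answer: 26563/377805550 ≈ 7.0309e-5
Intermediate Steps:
h(T) = -15*T (h(T) = -3*(4*T + T) = -15*T)
m(B) = -60*B (m(B) = 4*(-15*B) = -60*B)
A(l) = 240 (A(l) = -60*(-4) = 240)
O = -14223 (O = -13983 - 1*240 = -13983 - 240 = -14223)
S = -26563/377805550 (S = 1/(1/(68738 - 95301) - 14223) = 1/(1/(-26563) - 14223) = 1/(-1/26563 - 14223) = 1/(-377805550/26563) = -26563/377805550 ≈ -7.0309e-5)
-S = -1*(-26563/377805550) = 26563/377805550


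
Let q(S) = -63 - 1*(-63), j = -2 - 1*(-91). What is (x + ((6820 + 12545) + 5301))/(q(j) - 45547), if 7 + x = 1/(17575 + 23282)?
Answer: -1007492764/1860913779 ≈ -0.54140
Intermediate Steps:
j = 89 (j = -2 + 91 = 89)
q(S) = 0 (q(S) = -63 + 63 = 0)
x = -285998/40857 (x = -7 + 1/(17575 + 23282) = -7 + 1/40857 = -285998/40857 ≈ -7.0000)
(x + ((6820 + 12545) + 5301))/(q(j) - 45547) = (-285998/40857 + ((6820 + 12545) + 5301))/(0 - 45547) = (-285998/40857 + (19365 + 5301))/(-45547) = (-285998/40857 + 24666)*(-1/45547) = (1007492764/40857)*(-1/45547) = -1007492764/1860913779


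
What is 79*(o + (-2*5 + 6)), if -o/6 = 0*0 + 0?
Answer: -316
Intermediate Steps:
o = 0 (o = -6*(0*0 + 0) = -6*(0 + 0) = -6*0 = 0)
79*(o + (-2*5 + 6)) = 79*(0 + (-2*5 + 6)) = 79*(0 + (-10 + 6)) = 79*(0 - 4) = 79*(-4) = -316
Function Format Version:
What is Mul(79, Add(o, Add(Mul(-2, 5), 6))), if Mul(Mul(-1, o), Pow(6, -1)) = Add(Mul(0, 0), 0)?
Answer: -316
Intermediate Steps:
o = 0 (o = Mul(-6, Add(Mul(0, 0), 0)) = Mul(-6, Add(0, 0)) = Mul(-6, 0) = 0)
Mul(79, Add(o, Add(Mul(-2, 5), 6))) = Mul(79, Add(0, Add(Mul(-2, 5), 6))) = Mul(79, Add(0, Add(-10, 6))) = Mul(79, Add(0, -4)) = Mul(79, -4) = -316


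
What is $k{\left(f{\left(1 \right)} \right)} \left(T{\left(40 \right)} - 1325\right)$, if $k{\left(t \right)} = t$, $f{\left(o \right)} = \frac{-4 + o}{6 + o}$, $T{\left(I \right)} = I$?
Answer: $\frac{3855}{7} \approx 550.71$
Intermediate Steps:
$f{\left(o \right)} = \frac{-4 + o}{6 + o}$
$k{\left(f{\left(1 \right)} \right)} \left(T{\left(40 \right)} - 1325\right) = \frac{-4 + 1}{6 + 1} \left(40 - 1325\right) = \frac{1}{7} \left(-3\right) \left(-1285\right) = \left(- \frac{3}{7}\right) \left(-1285\right) = \frac{3855}{7}$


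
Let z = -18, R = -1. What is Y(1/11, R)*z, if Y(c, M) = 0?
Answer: 0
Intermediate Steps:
Y(1/11, R)*z = 0*(-18) = 0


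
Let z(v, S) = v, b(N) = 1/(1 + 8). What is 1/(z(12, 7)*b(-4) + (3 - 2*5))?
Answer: -3/17 ≈ -0.17647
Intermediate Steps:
b(N) = ⅑ (b(N) = 1/9 = ⅑)
1/(z(12, 7)*b(-4) + (3 - 2*5)) = 1/(12*(⅑) + (3 - 2*5)) = 1/(4/3 + (3 - 10)) = 1/(4/3 - 7) = 1/(-17/3) = -3/17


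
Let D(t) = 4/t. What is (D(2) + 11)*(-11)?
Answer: -143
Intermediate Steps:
(D(2) + 11)*(-11) = (4/2 + 11)*(-11) = (4*(½) + 11)*(-11) = (2 + 11)*(-11) = 13*(-11) = -143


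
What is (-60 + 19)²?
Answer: 1681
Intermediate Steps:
(-60 + 19)² = (-41)² = 1681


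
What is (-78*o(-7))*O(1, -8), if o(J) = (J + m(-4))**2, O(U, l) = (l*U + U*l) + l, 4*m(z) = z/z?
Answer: 85293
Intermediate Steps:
m(z) = 1/4 (m(z) = (z/z)/4 = (1/4)*1 = 1/4)
O(U, l) = l + 2*U*l (O(U, l) = (U*l + U*l) + l = 2*U*l + l = l + 2*U*l)
o(J) = (1/4 + J)**2 (o(J) = (J + 1/4)**2 = (1/4 + J)**2)
(-78*o(-7))*O(1, -8) = (-39*(1 + 4*(-7))**2/8)*(-8*(1 + 2*1)) = (-39*(1 - 28)**2/8)*(-8*(1 + 2)) = (-39*(-27)**2/8)*(-8*3) = -39*729/8*(-24) = -78*729/16*(-24) = -28431/8*(-24) = 85293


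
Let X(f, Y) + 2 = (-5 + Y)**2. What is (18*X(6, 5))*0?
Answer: 0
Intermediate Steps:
X(f, Y) = -2 + (-5 + Y)**2
(18*X(6, 5))*0 = (18*(-2 + (-5 + 5)**2))*0 = (18*(-2 + 0**2))*0 = (18*(-2 + 0))*0 = (18*(-2))*0 = -36*0 = 0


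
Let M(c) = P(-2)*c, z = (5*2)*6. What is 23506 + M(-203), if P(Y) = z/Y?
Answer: 29596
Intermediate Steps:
z = 60 (z = 10*6 = 60)
P(Y) = 60/Y
M(c) = -30*c (M(c) = (60/(-2))*c = (60*(-½))*c = -30*c)
23506 + M(-203) = 23506 - 30*(-203) = 23506 + 6090 = 29596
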